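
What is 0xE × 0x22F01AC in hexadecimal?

0x1E921768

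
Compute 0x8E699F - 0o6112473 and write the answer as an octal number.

0x8E699F = 0o43464637 in octal.
Subtract column by column in base 8:
  7-3 → 4
  3-7 → 4 (borrow)
  6-4-1 → 1
  4-2 → 2
  6-1 → 5
  4-1 → 3
  3-6 → 5 (borrow)
  4-0-1 → 3

0o35352144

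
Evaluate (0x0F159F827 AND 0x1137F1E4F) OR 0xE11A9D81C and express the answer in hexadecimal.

0xE11F9D81F

0x0F159F827 AND 0x1137F1E4F = 0x011591807.
Then OR with 0xE11A9D81C.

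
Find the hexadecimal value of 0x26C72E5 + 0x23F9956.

0x4AC0C3B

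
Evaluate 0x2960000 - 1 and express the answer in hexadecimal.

0x295FFFF

The trailing 4 digits are 0, so subtracting 1 borrows through: they become F and the next digit up decrements.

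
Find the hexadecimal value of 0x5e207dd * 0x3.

Multiply each base-16 digit by 3, carrying:
  d×3 = 39 → write 7 carry 2
  d×3+2 = 41 → write 9 carry 2
  7×3+2 = 23 → write 7 carry 1
  0×3+1 = 1 → write 1
  2×3 = 6 → write 6
  e×3 = 42 → write a carry 2
  5×3+2 = 17 → write 1 carry 1
  remaining carry: 1

0x11a61797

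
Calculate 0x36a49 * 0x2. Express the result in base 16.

Multiply each base-16 digit by 2, carrying:
  9×2 = 18 → write 2 carry 1
  4×2+1 = 9 → write 9
  a×2 = 20 → write 4 carry 1
  6×2+1 = 13 → write d
  3×2 = 6 → write 6

0x6d492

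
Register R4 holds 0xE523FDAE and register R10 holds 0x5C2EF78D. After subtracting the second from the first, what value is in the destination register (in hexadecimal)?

0x88F50621

Subtract column by column in base 16:
  E-D → 1
  A-8 → 2
  D-7 → 6
  F-F → 0
  3-E → 5 (borrow)
  2-2-1 → F (borrow)
  5-C-1 → 8 (borrow)
  E-5-1 → 8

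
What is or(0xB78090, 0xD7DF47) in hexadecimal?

0xF7DFD7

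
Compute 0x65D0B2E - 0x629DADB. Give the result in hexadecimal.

0x333053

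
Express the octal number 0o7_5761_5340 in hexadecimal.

Each octal digit is 3 bits: 7=111 5=101 7=111 6=110 1=001 5=101 3=011 4=100 0=000.
Group the bits into nibbles: 0111 1011 1111 0001 1010 1110 0000 → 7bf1ae0.

0x7bf1ae0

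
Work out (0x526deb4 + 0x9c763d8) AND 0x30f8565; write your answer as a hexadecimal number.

Add column by column in base 16, right to left:
  4+8 = c
  b+d = 8 carry 1
  e+3+1 = 2 carry 1
  d+6+1 = 4 carry 1
  6+7+1 = e
  2+c = e
  5+9 = e
Sum = 0xeee428c; now AND with 0x30f8565:
  e&3=2, e&0=0, e&f=e, 4&8=0, 2&5=0, 8&6=0, c&5=4

0x20e0004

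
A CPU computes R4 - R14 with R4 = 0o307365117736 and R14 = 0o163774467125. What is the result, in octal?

Subtract column by column in base 8:
  6-5 → 1
  3-2 → 1
  7-1 → 6
  7-7 → 0
  1-6 → 3 (borrow)
  1-4-1 → 4 (borrow)
  5-4-1 → 0
  6-7 → 7 (borrow)
  3-7-1 → 3 (borrow)
  7-3-1 → 3
  0-6 → 2 (borrow)
  3-1-1 → 1

0o123370430611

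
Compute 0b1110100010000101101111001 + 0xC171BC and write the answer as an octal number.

0b1110100010000101101111001 = 0o164205571 in octal.
0xC171BC = 0o60270674 in octal.
Add column by column in base 8, right to left:
  1+4 = 5
  7+7 = 6 carry 1
  5+6+1 = 4 carry 1
  5+0+1 = 6
  0+7 = 7
  2+2 = 4
  4+0 = 4
  6+6 = 4 carry 1
  1+0+1 = 2

0o244476465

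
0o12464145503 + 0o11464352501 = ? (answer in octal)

0o24150520204

Add column by column in base 8, right to left:
  3+1 = 4
  0+0 = 0
  5+5 = 2 carry 1
  5+2+1 = 0 carry 1
  4+5+1 = 2 carry 1
  1+3+1 = 5
  4+4 = 0 carry 1
  6+6+1 = 5 carry 1
  4+4+1 = 1 carry 1
  2+1+1 = 4
  1+1 = 2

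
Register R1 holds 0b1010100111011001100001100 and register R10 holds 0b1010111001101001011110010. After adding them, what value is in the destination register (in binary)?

0b10101100001000010111111110

Add column by column in base 2, right to left:
  0+0 = 0
  0+1 = 1
  1+0 = 1
  1+0 = 1
  0+1 = 1
  0+1 = 1
  0+1 = 1
  0+1 = 1
  1+0 = 1
  1+1 = 0 carry 1
  0+0+1 = 1
  0+0 = 0
  1+1 = 0 carry 1
  1+0+1 = 0 carry 1
  0+1+1 = 0 carry 1
  1+1+1 = 1 carry 1
  1+0+1 = 0 carry 1
  1+0+1 = 0 carry 1
  0+1+1 = 0 carry 1
  0+1+1 = 0 carry 1
  1+1+1 = 1 carry 1
  0+0+1 = 1
  1+1 = 0 carry 1
  0+0+1 = 1
  1+1 = 0 carry 1
  final carry 1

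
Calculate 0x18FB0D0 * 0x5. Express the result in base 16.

Multiply each base-16 digit by 5, carrying:
  0×5 = 0 → write 0
  D×5 = 65 → write 1 carry 4
  0×5+4 = 4 → write 4
  B×5 = 55 → write 7 carry 3
  F×5+3 = 78 → write E carry 4
  8×5+4 = 44 → write C carry 2
  1×5+2 = 7 → write 7

0x7CE7410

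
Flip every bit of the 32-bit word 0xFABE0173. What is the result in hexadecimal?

Each hex digit d becomes F−d:
  F→0, A→5, B→4, E→1, 0→F, 1→E, 7→8, 3→C

0x0541FE8C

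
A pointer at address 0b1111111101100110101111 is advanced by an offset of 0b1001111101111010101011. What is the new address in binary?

0b11001111011100001011010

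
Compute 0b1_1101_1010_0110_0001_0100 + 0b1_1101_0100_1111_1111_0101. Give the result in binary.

Add column by column in base 2, right to left:
  0+1 = 1
  0+0 = 0
  1+1 = 0 carry 1
  0+0+1 = 1
  1+1 = 0 carry 1
  0+1+1 = 0 carry 1
  0+1+1 = 0 carry 1
  0+1+1 = 0 carry 1
  0+1+1 = 0 carry 1
  1+1+1 = 1 carry 1
  1+1+1 = 1 carry 1
  0+1+1 = 0 carry 1
  0+0+1 = 1
  1+0 = 1
  0+1 = 1
  1+0 = 1
  1+1 = 0 carry 1
  0+0+1 = 1
  1+1 = 0 carry 1
  1+1+1 = 1 carry 1
  1+1+1 = 1 carry 1
  final carry 1

0b1110101111011000001001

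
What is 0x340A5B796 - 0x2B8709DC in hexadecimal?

0x3151EADBA

Subtract column by column in base 16:
  6-C → A (borrow)
  9-D-1 → B (borrow)
  7-9-1 → D (borrow)
  B-0-1 → A
  5-7 → E (borrow)
  A-8-1 → 1
  0-B → 5 (borrow)
  4-2-1 → 1
  3-0 → 3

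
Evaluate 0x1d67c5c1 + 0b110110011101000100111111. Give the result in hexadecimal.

0x1e419700

0b110110011101000100111111 = 0xd9d13f in hexadecimal.
Add column by column in base 16, right to left:
  1+f = 0 carry 1
  c+3+1 = 0 carry 1
  5+1+1 = 7
  c+d = 9 carry 1
  7+9+1 = 1 carry 1
  6+d+1 = 4 carry 1
  d+0+1 = e
  1+0 = 1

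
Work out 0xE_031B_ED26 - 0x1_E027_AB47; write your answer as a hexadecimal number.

0xC22F441DF

Subtract column by column in base 16:
  6-7 → F (borrow)
  2-4-1 → D (borrow)
  D-B-1 → 1
  E-A → 4
  B-7 → 4
  1-2 → F (borrow)
  3-0-1 → 2
  0-E → 2 (borrow)
  E-1-1 → C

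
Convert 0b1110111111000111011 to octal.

Group the bits in threes: 001 110 111 111 000 111 011 → 1677073.

0o1677073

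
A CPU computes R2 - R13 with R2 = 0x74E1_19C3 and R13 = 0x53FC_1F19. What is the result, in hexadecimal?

0x20E4FAAA

Subtract column by column in base 16:
  3-9 → A (borrow)
  C-1-1 → A
  9-F → A (borrow)
  1-1-1 → F (borrow)
  1-C-1 → 4 (borrow)
  E-F-1 → E (borrow)
  4-3-1 → 0
  7-5 → 2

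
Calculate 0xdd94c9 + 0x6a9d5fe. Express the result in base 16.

0x7876ac7

Add column by column in base 16, right to left:
  9+e = 7 carry 1
  c+f+1 = c carry 1
  4+5+1 = a
  9+d = 6 carry 1
  d+9+1 = 7 carry 1
  d+a+1 = 8 carry 1
  0+6+1 = 7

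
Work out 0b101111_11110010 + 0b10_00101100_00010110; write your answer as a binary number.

Add column by column in base 2, right to left:
  0+0 = 0
  1+1 = 0 carry 1
  0+1+1 = 0 carry 1
  0+0+1 = 1
  1+1 = 0 carry 1
  1+0+1 = 0 carry 1
  1+0+1 = 0 carry 1
  1+0+1 = 0 carry 1
  1+0+1 = 0 carry 1
  1+0+1 = 0 carry 1
  1+1+1 = 1 carry 1
  1+1+1 = 1 carry 1
  0+0+1 = 1
  1+1 = 0 carry 1
  0+0+1 = 1
  0+0 = 0
  0+0 = 0
  0+1 = 1

0b100101110000001000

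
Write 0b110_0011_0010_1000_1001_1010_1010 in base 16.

0x63289aa

Group the bits into nibbles: 0110 0011 0010 1000 1001 1010 1010 → 63289aa.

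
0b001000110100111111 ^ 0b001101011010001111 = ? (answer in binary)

XOR bit by bit (1 where the bits differ):
  001000110100111111
^ 001101011010001111
= 000101101110110000

0b000101101110110000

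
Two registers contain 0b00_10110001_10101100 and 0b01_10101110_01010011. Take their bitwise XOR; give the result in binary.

0b010001111111111111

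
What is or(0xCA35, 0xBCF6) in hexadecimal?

OR each hex digit independently (no carries):
  C|B=F, A|C=E, 3|F=F, 5|6=7

0xFEF7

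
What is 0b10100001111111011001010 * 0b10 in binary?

Multiply each base-2 digit by 2, carrying:
  0×2 = 0 → write 0
  1×2 = 2 → write 0 carry 1
  0×2+1 = 1 → write 1
  1×2 = 2 → write 0 carry 1
  0×2+1 = 1 → write 1
  0×2 = 0 → write 0
  1×2 = 2 → write 0 carry 1
  1×2+1 = 3 → write 1 carry 1
  0×2+1 = 1 → write 1
  1×2 = 2 → write 0 carry 1
  1×2+1 = 3 → write 1 carry 1
  1×2+1 = 3 → write 1 carry 1
  1×2+1 = 3 → write 1 carry 1
  1×2+1 = 3 → write 1 carry 1
  1×2+1 = 3 → write 1 carry 1
  1×2+1 = 3 → write 1 carry 1
  0×2+1 = 1 → write 1
  0×2 = 0 → write 0
  0×2 = 0 → write 0
  0×2 = 0 → write 0
  1×2 = 2 → write 0 carry 1
  0×2+1 = 1 → write 1
  1×2 = 2 → write 0 carry 1
  remaining carry: 1

0b101000011111110110010100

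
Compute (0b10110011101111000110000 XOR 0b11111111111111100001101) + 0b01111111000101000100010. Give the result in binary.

First 0b10110011101111000110000 XOR 0b11111111111111100001101 = 0b01001100010000100111101.
Add column by column in base 2, right to left:
  1+0 = 1
  0+1 = 1
  1+0 = 1
  1+0 = 1
  1+0 = 1
  1+1 = 0 carry 1
  0+0+1 = 1
  0+0 = 0
  1+0 = 1
  0+1 = 1
  0+0 = 0
  0+1 = 1
  0+0 = 0
  1+0 = 1
  0+0 = 0
  0+1 = 1
  0+1 = 1
  1+1 = 0 carry 1
  1+1+1 = 1 carry 1
  0+1+1 = 0 carry 1
  0+1+1 = 0 carry 1
  1+1+1 = 1 carry 1
  final carry 1

0b11001011010101101011111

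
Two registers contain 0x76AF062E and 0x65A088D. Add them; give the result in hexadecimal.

0x7D090EBB

Add column by column in base 16, right to left:
  E+D = B carry 1
  2+8+1 = B
  6+8 = E
  0+0 = 0
  F+A = 9 carry 1
  A+5+1 = 0 carry 1
  6+6+1 = D
  7+0 = 7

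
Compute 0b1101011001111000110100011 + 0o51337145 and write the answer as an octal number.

0b1101011001111000110100011 = 0o153170643 in octal.
Add column by column in base 8, right to left:
  3+5 = 0 carry 1
  4+4+1 = 1 carry 1
  6+1+1 = 0 carry 1
  0+7+1 = 0 carry 1
  7+3+1 = 3 carry 1
  1+3+1 = 5
  3+1 = 4
  5+5 = 2 carry 1
  1+0+1 = 2

0o224530010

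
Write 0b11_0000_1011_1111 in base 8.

Group the bits in threes: 011 000 010 111 111 → 30277.

0o30277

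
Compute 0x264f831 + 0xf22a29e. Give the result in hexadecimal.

0x11879acf

Add column by column in base 16, right to left:
  1+e = f
  3+9 = c
  8+2 = a
  f+a = 9 carry 1
  4+2+1 = 7
  6+2 = 8
  2+f = 1 carry 1
  final carry 1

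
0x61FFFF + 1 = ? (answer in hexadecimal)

0x620000

The trailing 4 digits are F (max in base 16), so adding 1 cascades: they roll to 0 and the next digit up increments.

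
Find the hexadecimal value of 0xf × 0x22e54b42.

0x20b6f68de

Multiply each base-16 digit by 15, carrying:
  2×15 = 30 → write e carry 1
  4×15+1 = 61 → write d carry 3
  b×15+3 = 168 → write 8 carry 10
  4×15+10 = 70 → write 6 carry 4
  5×15+4 = 79 → write f carry 4
  e×15+4 = 214 → write 6 carry 13
  2×15+13 = 43 → write b carry 2
  2×15+2 = 32 → write 0 carry 2
  remaining carry: 2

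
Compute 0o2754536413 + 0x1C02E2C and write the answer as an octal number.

0o3134565467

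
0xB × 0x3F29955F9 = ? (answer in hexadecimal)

0x2B6C96B1B3

Multiply each base-16 digit by 11, carrying:
  9×11 = 99 → write 3 carry 6
  F×11+6 = 171 → write B carry 10
  5×11+10 = 65 → write 1 carry 4
  5×11+4 = 59 → write B carry 3
  9×11+3 = 102 → write 6 carry 6
  9×11+6 = 105 → write 9 carry 6
  2×11+6 = 28 → write C carry 1
  F×11+1 = 166 → write 6 carry 10
  3×11+10 = 43 → write B carry 2
  remaining carry: 2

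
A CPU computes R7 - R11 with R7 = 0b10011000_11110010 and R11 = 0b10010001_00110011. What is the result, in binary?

0b11110111111

Subtract column by column in base 2:
  0-1 → 1 (borrow)
  1-1-1 → 1 (borrow)
  0-0-1 → 1 (borrow)
  0-0-1 → 1 (borrow)
  1-1-1 → 1 (borrow)
  1-1-1 → 1 (borrow)
  1-0-1 → 0
  1-0 → 1
  0-1 → 1 (borrow)
  0-0-1 → 1 (borrow)
  0-0-1 → 1 (borrow)
  1-0-1 → 0
  1-1 → 0
  0-0 → 0
  0-0 → 0
  1-1 → 0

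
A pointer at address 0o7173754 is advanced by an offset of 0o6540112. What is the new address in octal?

0o15734066

Add column by column in base 8, right to left:
  4+2 = 6
  5+1 = 6
  7+1 = 0 carry 1
  3+0+1 = 4
  7+4 = 3 carry 1
  1+5+1 = 7
  7+6 = 5 carry 1
  final carry 1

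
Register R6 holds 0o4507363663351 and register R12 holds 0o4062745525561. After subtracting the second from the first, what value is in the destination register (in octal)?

0o424416135570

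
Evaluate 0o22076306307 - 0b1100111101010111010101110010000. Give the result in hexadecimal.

0o22076306307 = 0x90f98cc7 in hexadecimal.
0b1100111101010111010101110010000 = 0x67abab90 in hexadecimal.
Subtract column by column in base 16:
  7-0 → 7
  c-9 → 3
  c-b → 1
  8-a → e (borrow)
  9-b-1 → d (borrow)
  f-a-1 → 4
  0-7 → 9 (borrow)
  9-6-1 → 2

0x294de137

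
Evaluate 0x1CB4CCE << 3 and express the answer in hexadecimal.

3 bits is not a whole number of base-16 digits; in binary: 1110010110100110011001110 << 3 = 1110010110100110011001110000.

0xE5A6670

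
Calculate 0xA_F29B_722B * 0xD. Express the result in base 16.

0x8E51E4CC2F

Multiply each base-16 digit by 13, carrying:
  B×13 = 143 → write F carry 8
  2×13+8 = 34 → write 2 carry 2
  2×13+2 = 28 → write C carry 1
  7×13+1 = 92 → write C carry 5
  B×13+5 = 148 → write 4 carry 9
  9×13+9 = 126 → write E carry 7
  2×13+7 = 33 → write 1 carry 2
  F×13+2 = 197 → write 5 carry 12
  A×13+12 = 142 → write E carry 8
  remaining carry: 8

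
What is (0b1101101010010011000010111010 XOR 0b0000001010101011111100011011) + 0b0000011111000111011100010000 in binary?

0b1110000000000000011010110001

First 0b1101101010010011000010111010 XOR 0b0000001010101011111100011011 = 0b1101100000111000111110100001.
Add column by column in base 2, right to left:
  1+0 = 1
  0+0 = 0
  0+0 = 0
  0+0 = 0
  0+1 = 1
  1+0 = 1
  0+0 = 0
  1+0 = 1
  1+1 = 0 carry 1
  1+1+1 = 1 carry 1
  1+1+1 = 1 carry 1
  1+0+1 = 0 carry 1
  0+1+1 = 0 carry 1
  0+1+1 = 0 carry 1
  0+1+1 = 0 carry 1
  1+0+1 = 0 carry 1
  1+0+1 = 0 carry 1
  1+0+1 = 0 carry 1
  0+1+1 = 0 carry 1
  0+1+1 = 0 carry 1
  0+1+1 = 0 carry 1
  0+1+1 = 0 carry 1
  0+1+1 = 0 carry 1
  1+0+1 = 0 carry 1
  1+0+1 = 0 carry 1
  0+0+1 = 1
  1+0 = 1
  1+0 = 1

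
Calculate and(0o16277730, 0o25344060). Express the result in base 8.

AND each oct digit independently (no carries):
  1&2=0, 6&5=4, 2&3=2, 7&4=4, 7&4=4, 7&0=0, 3&6=2, 0&0=0

0o04244020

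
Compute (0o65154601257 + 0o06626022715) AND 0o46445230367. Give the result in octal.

0o44000220164

Add column by column in base 8, right to left:
  7+5 = 4 carry 1
  5+1+1 = 7
  2+7 = 1 carry 1
  1+2+1 = 4
  0+2 = 2
  6+0 = 6
  4+6 = 2 carry 1
  5+2+1 = 0 carry 1
  1+6+1 = 0 carry 1
  5+6+1 = 4 carry 1
  6+0+1 = 7
Sum = 0o74002624174; now AND with 0o46445230367:
  7&4=4, 4&6=4, 0&4=0, 0&4=0, 2&5=0, 6&2=2, 2&3=2, 4&0=0, 1&3=1, 7&6=6, 4&7=4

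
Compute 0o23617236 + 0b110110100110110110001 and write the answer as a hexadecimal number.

0x6A6C4F

0o23617236 = 0x4F1E9E in hexadecimal.
0b110110100110110110001 = 0x1B4DB1 in hexadecimal.
Add column by column in base 16, right to left:
  E+1 = F
  9+B = 4 carry 1
  E+D+1 = C carry 1
  1+4+1 = 6
  F+B = A carry 1
  4+1+1 = 6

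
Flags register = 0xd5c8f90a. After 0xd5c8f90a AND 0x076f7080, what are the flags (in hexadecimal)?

AND each hex digit independently (no carries):
  d&0=0, 5&7=5, c&6=4, 8&f=8, f&7=7, 9&0=0, 0&8=0, a&0=0

0x05487000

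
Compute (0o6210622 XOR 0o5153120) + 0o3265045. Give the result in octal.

0o6630747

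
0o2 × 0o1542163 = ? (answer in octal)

Multiply each base-8 digit by 2, carrying:
  3×2 = 6 → write 6
  6×2 = 12 → write 4 carry 1
  1×2+1 = 3 → write 3
  2×2 = 4 → write 4
  4×2 = 8 → write 0 carry 1
  5×2+1 = 11 → write 3 carry 1
  1×2+1 = 3 → write 3

0o3304346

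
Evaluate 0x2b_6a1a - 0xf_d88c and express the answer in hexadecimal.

0x1b918e

Subtract column by column in base 16:
  a-c → e (borrow)
  1-8-1 → 8 (borrow)
  a-8-1 → 1
  6-d → 9 (borrow)
  b-f-1 → b (borrow)
  2-0-1 → 1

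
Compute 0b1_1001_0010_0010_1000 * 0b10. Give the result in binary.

Multiply each base-2 digit by 2, carrying:
  0×2 = 0 → write 0
  0×2 = 0 → write 0
  0×2 = 0 → write 0
  1×2 = 2 → write 0 carry 1
  0×2+1 = 1 → write 1
  1×2 = 2 → write 0 carry 1
  0×2+1 = 1 → write 1
  0×2 = 0 → write 0
  0×2 = 0 → write 0
  1×2 = 2 → write 0 carry 1
  0×2+1 = 1 → write 1
  0×2 = 0 → write 0
  1×2 = 2 → write 0 carry 1
  0×2+1 = 1 → write 1
  0×2 = 0 → write 0
  1×2 = 2 → write 0 carry 1
  1×2+1 = 3 → write 1 carry 1
  remaining carry: 1

0b110010010001010000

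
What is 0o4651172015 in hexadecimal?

Each octal digit is 3 bits: 4=100 6=110 5=101 1=001 1=001 7=111 2=010 0=000 1=001 5=101.
Group the bits into nibbles: 0010 0110 1010 0100 1111 0100 0000 1101 → 26A4F40D.

0x26A4F40D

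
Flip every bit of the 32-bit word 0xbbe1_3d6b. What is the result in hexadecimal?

Each hex digit d becomes f−d:
  b→4, b→4, e→1, 1→e, 3→c, d→2, 6→9, b→4

0x441ec294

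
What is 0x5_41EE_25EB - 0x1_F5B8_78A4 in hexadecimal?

0x34C35AD47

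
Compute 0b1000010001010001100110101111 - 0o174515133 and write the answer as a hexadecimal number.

0x6527f54

0b1000010001010001100110101111 = 0x84519af in hexadecimal.
0o174515133 = 0x1f29a5b in hexadecimal.
Subtract column by column in base 16:
  f-b → 4
  a-5 → 5
  9-a → f (borrow)
  1-9-1 → 7 (borrow)
  5-2-1 → 2
  4-f → 5 (borrow)
  8-1-1 → 6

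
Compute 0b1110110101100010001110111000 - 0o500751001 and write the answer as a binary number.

0o500751001 = 0b101000000111101001000000001 in binary.
Subtract column by column in base 2:
  0-1 → 1 (borrow)
  0-0-1 → 1 (borrow)
  0-0-1 → 1 (borrow)
  1-0-1 → 0
  1-0 → 1
  1-0 → 1
  0-0 → 0
  1-0 → 1
  1-0 → 1
  1-1 → 0
  0-0 → 0
  0-0 → 0
  0-1 → 1 (borrow)
  1-0-1 → 0
  0-1 → 1 (borrow)
  0-1-1 → 0 (borrow)
  0-1-1 → 0 (borrow)
  1-1-1 → 1 (borrow)
  1-0-1 → 0
  0-0 → 0
  1-0 → 1
  0-0 → 0
  1-0 → 1
  1-0 → 1
  0-1 → 1 (borrow)
  1-0-1 → 0
  1-1 → 0
  1-0 → 1

0b1001110100100101000110110111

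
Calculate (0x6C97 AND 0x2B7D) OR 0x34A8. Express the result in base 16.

0x3CBD

0x6C97 AND 0x2B7D = 0x2815.
Then OR with 0x34A8.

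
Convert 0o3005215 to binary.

Each octal digit is 3 bits: 3=011 0=000 0=000 5=101 2=010 1=001 5=101.

0b11000000101010001101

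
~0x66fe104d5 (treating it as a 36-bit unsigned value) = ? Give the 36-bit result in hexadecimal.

Each hex digit d becomes f−d:
  6→9, 6→9, f→0, e→1, 1→e, 0→f, 4→b, d→2, 5→a

0x9901efb2a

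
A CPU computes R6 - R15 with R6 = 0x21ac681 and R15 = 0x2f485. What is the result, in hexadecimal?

0x217d1fc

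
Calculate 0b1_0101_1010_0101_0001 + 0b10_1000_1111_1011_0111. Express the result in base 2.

0b111110101000001000

Add column by column in base 2, right to left:
  1+1 = 0 carry 1
  0+1+1 = 0 carry 1
  0+1+1 = 0 carry 1
  0+0+1 = 1
  1+1 = 0 carry 1
  0+1+1 = 0 carry 1
  1+0+1 = 0 carry 1
  0+1+1 = 0 carry 1
  0+1+1 = 0 carry 1
  1+1+1 = 1 carry 1
  0+1+1 = 0 carry 1
  1+1+1 = 1 carry 1
  1+0+1 = 0 carry 1
  0+0+1 = 1
  1+0 = 1
  0+1 = 1
  1+0 = 1
  0+1 = 1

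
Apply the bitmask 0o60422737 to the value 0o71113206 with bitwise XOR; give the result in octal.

0o11531531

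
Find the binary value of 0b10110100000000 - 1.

The trailing 8 digits are 0, so subtracting 1 borrows through: they become 1 and the next digit up decrements.

0b10110011111111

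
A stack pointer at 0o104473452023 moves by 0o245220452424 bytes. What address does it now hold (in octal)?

0o351714124447

Add column by column in base 8, right to left:
  3+4 = 7
  2+2 = 4
  0+4 = 4
  2+2 = 4
  5+5 = 2 carry 1
  4+4+1 = 1 carry 1
  3+0+1 = 4
  7+2 = 1 carry 1
  4+2+1 = 7
  4+5 = 1 carry 1
  0+4+1 = 5
  1+2 = 3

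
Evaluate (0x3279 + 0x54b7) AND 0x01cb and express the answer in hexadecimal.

Add column by column in base 16, right to left:
  9+7 = 0 carry 1
  7+b+1 = 3 carry 1
  2+4+1 = 7
  3+5 = 8
Sum = 0x8730; now AND with 0x01cb:
  8&0=0, 7&1=1, 3&c=0, 0&b=0

0x100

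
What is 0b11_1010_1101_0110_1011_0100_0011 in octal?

0o353265503

Group the bits in threes: 011 101 011 010 110 101 101 000 011 → 353265503.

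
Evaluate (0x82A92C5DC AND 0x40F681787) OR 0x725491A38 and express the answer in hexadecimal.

0x72F491FBC

0x82A92C5DC AND 0x40F681787 = 0x00A000584.
Then OR with 0x725491A38.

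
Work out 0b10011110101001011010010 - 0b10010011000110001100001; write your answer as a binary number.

Subtract column by column in base 2:
  0-1 → 1 (borrow)
  1-0-1 → 0
  0-0 → 0
  0-0 → 0
  1-0 → 1
  0-1 → 1 (borrow)
  1-1-1 → 1 (borrow)
  1-0-1 → 0
  0-0 → 0
  1-0 → 1
  0-1 → 1 (borrow)
  0-1-1 → 0 (borrow)
  1-0-1 → 0
  0-0 → 0
  1-0 → 1
  0-1 → 1 (borrow)
  1-1-1 → 1 (borrow)
  1-0-1 → 0
  1-0 → 1
  1-1 → 0
  0-0 → 0
  0-0 → 0
  1-1 → 0

0b1011100011001110001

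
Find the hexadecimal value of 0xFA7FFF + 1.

The trailing 3 digits are F (max in base 16), so adding 1 cascades: they roll to 0 and the next digit up increments.

0xFA8000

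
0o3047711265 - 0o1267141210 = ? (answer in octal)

Subtract column by column in base 8:
  5-0 → 5
  6-1 → 5
  2-2 → 0
  1-1 → 0
  1-4 → 5 (borrow)
  7-1-1 → 5
  7-7 → 0
  4-6 → 6 (borrow)
  0-2-1 → 5 (borrow)
  3-1-1 → 1

0o1560550055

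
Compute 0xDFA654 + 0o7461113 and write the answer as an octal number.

0xDFA654 = 0o67723124 in octal.
Add column by column in base 8, right to left:
  4+3 = 7
  2+1 = 3
  1+1 = 2
  3+1 = 4
  2+6 = 0 carry 1
  7+4+1 = 4 carry 1
  7+7+1 = 7 carry 1
  6+0+1 = 7

0o77404237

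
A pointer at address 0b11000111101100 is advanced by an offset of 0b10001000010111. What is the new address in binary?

Add column by column in base 2, right to left:
  0+1 = 1
  0+1 = 1
  1+1 = 0 carry 1
  1+0+1 = 0 carry 1
  0+1+1 = 0 carry 1
  1+0+1 = 0 carry 1
  1+0+1 = 0 carry 1
  1+0+1 = 0 carry 1
  1+0+1 = 0 carry 1
  0+1+1 = 0 carry 1
  0+0+1 = 1
  0+0 = 0
  1+0 = 1
  1+1 = 0 carry 1
  final carry 1

0b101010000000011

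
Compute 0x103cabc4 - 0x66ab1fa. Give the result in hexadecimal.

0x9d1f9ca

Subtract column by column in base 16:
  4-a → a (borrow)
  c-f-1 → c (borrow)
  b-1-1 → 9
  a-b → f (borrow)
  c-a-1 → 1
  3-6 → d (borrow)
  0-6-1 → 9 (borrow)
  1-0-1 → 0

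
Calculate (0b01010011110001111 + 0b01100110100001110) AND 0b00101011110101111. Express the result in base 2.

0b101010010001101

Add column by column in base 2, right to left:
  1+0 = 1
  1+1 = 0 carry 1
  1+1+1 = 1 carry 1
  1+1+1 = 1 carry 1
  0+0+1 = 1
  0+0 = 0
  0+0 = 0
  1+0 = 1
  1+1 = 0 carry 1
  1+0+1 = 0 carry 1
  1+1+1 = 1 carry 1
  0+1+1 = 0 carry 1
  0+0+1 = 1
  1+0 = 1
  0+1 = 1
  1+1 = 0 carry 1
  final carry 1
Sum = 0b10111010010011101; now AND with 0b00101011110101111:
  10111010010011101
& 00101011110101111
= 00101010010001101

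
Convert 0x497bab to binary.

Expand each hex digit to 4 bits: 4=0100 9=1001 7=0111 b=1011 a=1010 b=1011.

0b10010010111101110101011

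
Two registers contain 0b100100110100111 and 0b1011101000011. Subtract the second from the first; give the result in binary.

Subtract column by column in base 2:
  1-1 → 0
  1-1 → 0
  1-0 → 1
  0-0 → 0
  0-0 → 0
  1-0 → 1
  0-1 → 1 (borrow)
  1-0-1 → 0
  1-1 → 0
  0-1 → 1 (borrow)
  0-1-1 → 0 (borrow)
  1-0-1 → 0
  0-1 → 1 (borrow)
  0-0-1 → 1 (borrow)
  1-0-1 → 0

0b11001001100100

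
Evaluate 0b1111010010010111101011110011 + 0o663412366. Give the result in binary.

0b10110000101111000111111101001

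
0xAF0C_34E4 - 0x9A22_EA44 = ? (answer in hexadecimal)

Subtract column by column in base 16:
  4-4 → 0
  E-4 → A
  4-A → A (borrow)
  3-E-1 → 4 (borrow)
  C-2-1 → 9
  0-2 → E (borrow)
  F-A-1 → 4
  A-9 → 1

0x14E94AA0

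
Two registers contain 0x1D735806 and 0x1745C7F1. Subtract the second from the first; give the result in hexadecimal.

Subtract column by column in base 16:
  6-1 → 5
  0-F → 1 (borrow)
  8-7-1 → 0
  5-C → 9 (borrow)
  3-5-1 → D (borrow)
  7-4-1 → 2
  D-7 → 6
  1-1 → 0

0x62D9015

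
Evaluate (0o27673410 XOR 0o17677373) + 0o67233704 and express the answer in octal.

0o117240667

First 0o27673410 XOR 0o17677373 = 0o30004763.
Add column by column in base 8, right to left:
  3+4 = 7
  6+0 = 6
  7+7 = 6 carry 1
  4+3+1 = 0 carry 1
  0+3+1 = 4
  0+2 = 2
  0+7 = 7
  3+6 = 1 carry 1
  final carry 1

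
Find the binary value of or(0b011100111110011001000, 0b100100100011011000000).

0b111100111111011001000

OR bit by bit (1 where either bit is 1):
  011100111110011001000
| 100100100011011000000
= 111100111111011001000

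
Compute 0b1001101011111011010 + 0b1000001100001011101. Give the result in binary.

0b10001111000000110111

Add column by column in base 2, right to left:
  0+1 = 1
  1+0 = 1
  0+1 = 1
  1+1 = 0 carry 1
  1+1+1 = 1 carry 1
  0+0+1 = 1
  1+1 = 0 carry 1
  1+0+1 = 0 carry 1
  1+0+1 = 0 carry 1
  1+0+1 = 0 carry 1
  1+0+1 = 0 carry 1
  0+1+1 = 0 carry 1
  1+1+1 = 1 carry 1
  0+0+1 = 1
  1+0 = 1
  1+0 = 1
  0+0 = 0
  0+0 = 0
  1+1 = 0 carry 1
  final carry 1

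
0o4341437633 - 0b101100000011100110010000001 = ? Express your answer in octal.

0b101100000011100110010000001 = 0o540346201 in octal.
Subtract column by column in base 8:
  3-1 → 2
  3-0 → 3
  6-2 → 4
  7-6 → 1
  3-4 → 7 (borrow)
  4-3-1 → 0
  1-0 → 1
  4-4 → 0
  3-5 → 6 (borrow)
  4-0-1 → 3

0o3601071432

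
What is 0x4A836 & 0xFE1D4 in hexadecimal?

AND each hex digit independently (no carries):
  4&F=4, A&E=A, 8&1=0, 3&D=1, 6&4=4

0x4A014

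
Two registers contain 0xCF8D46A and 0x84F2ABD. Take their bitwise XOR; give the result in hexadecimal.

0x4B7FED7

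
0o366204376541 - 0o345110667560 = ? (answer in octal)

0o21073506761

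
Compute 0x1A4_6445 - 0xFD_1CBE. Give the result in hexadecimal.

0xA74787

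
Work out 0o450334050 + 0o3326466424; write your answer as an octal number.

Add column by column in base 8, right to left:
  0+4 = 4
  5+2 = 7
  0+4 = 4
  4+6 = 2 carry 1
  3+6+1 = 2 carry 1
  3+4+1 = 0 carry 1
  0+6+1 = 7
  5+2 = 7
  4+3 = 7
  0+3 = 3

0o3777022474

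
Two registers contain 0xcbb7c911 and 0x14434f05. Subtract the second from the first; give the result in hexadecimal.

0xb7747a0c

Subtract column by column in base 16:
  1-5 → c (borrow)
  1-0-1 → 0
  9-f → a (borrow)
  c-4-1 → 7
  7-3 → 4
  b-4 → 7
  b-4 → 7
  c-1 → b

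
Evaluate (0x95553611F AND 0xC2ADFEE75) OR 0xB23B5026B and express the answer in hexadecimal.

0x95553611F AND 0xC2ADFEE75 = 0x800536015.
Then OR with 0xB23B5026B.

0xB23F7627F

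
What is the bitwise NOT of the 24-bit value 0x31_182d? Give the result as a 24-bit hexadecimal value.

0xcee7d2

Each hex digit d becomes f−d:
  3→c, 1→e, 1→e, 8→7, 2→d, d→2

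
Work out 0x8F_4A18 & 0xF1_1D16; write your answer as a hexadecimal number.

0x810810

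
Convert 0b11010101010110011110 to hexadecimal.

0xD559E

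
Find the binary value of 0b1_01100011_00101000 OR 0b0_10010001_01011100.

0b11111001101111100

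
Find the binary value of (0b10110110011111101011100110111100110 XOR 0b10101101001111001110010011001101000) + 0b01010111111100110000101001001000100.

0b1110011001101010110011110111010010

First 0b10110110011111101011100110111100110 XOR 0b10101101001111001110010011001101000 = 0b00011011010000100101110101110001110.
Add column by column in base 2, right to left:
  0+0 = 0
  1+0 = 1
  1+1 = 0 carry 1
  1+0+1 = 0 carry 1
  0+0+1 = 1
  0+0 = 0
  0+1 = 1
  1+0 = 1
  1+0 = 1
  1+1 = 0 carry 1
  0+0+1 = 1
  1+0 = 1
  0+1 = 1
  1+0 = 1
  1+1 = 0 carry 1
  1+0+1 = 0 carry 1
  0+0+1 = 1
  1+0 = 1
  0+0 = 0
  0+1 = 1
  1+1 = 0 carry 1
  0+0+1 = 1
  0+0 = 0
  0+1 = 1
  0+1 = 1
  1+1 = 0 carry 1
  0+1+1 = 0 carry 1
  1+1+1 = 1 carry 1
  1+1+1 = 1 carry 1
  0+1+1 = 0 carry 1
  1+0+1 = 0 carry 1
  1+1+1 = 1 carry 1
  0+0+1 = 1
  0+1 = 1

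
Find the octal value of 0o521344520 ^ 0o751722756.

0o270466276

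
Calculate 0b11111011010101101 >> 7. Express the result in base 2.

0b1111101101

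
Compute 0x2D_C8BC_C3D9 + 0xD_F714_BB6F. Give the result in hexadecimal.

0x3BBFD17F48

Add column by column in base 16, right to left:
  9+F = 8 carry 1
  D+6+1 = 4 carry 1
  3+B+1 = F
  C+B = 7 carry 1
  C+4+1 = 1 carry 1
  B+1+1 = D
  8+7 = F
  C+F = B carry 1
  D+D+1 = B carry 1
  2+0+1 = 3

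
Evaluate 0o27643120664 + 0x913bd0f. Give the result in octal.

0o30750057303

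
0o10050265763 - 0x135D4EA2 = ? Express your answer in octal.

0x135D4EA2 = 0o2327247242 in octal.
Subtract column by column in base 8:
  3-2 → 1
  6-4 → 2
  7-2 → 5
  5-7 → 6 (borrow)
  6-4-1 → 1
  2-2 → 0
  0-7 → 1 (borrow)
  5-2-1 → 2
  0-3 → 5 (borrow)
  0-2-1 → 5 (borrow)
  1-0-1 → 0

0o5521016521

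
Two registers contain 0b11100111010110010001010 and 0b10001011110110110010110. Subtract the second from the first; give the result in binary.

0b1011011011111011110100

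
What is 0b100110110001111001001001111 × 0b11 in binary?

Multiply each base-2 digit by 3, carrying:
  1×3 = 3 → write 1 carry 1
  1×3+1 = 4 → write 0 carry 2
  1×3+2 = 5 → write 1 carry 2
  1×3+2 = 5 → write 1 carry 2
  0×3+2 = 2 → write 0 carry 1
  0×3+1 = 1 → write 1
  1×3 = 3 → write 1 carry 1
  0×3+1 = 1 → write 1
  0×3 = 0 → write 0
  1×3 = 3 → write 1 carry 1
  0×3+1 = 1 → write 1
  0×3 = 0 → write 0
  1×3 = 3 → write 1 carry 1
  1×3+1 = 4 → write 0 carry 2
  1×3+2 = 5 → write 1 carry 2
  1×3+2 = 5 → write 1 carry 2
  0×3+2 = 2 → write 0 carry 1
  0×3+1 = 1 → write 1
  0×3 = 0 → write 0
  1×3 = 3 → write 1 carry 1
  1×3+1 = 4 → write 0 carry 2
  0×3+2 = 2 → write 0 carry 1
  1×3+1 = 4 → write 0 carry 2
  1×3+2 = 5 → write 1 carry 2
  0×3+2 = 2 → write 0 carry 1
  0×3+1 = 1 → write 1
  1×3 = 3 → write 1 carry 1
  remaining carry: 1

0b1110100010101101011011101101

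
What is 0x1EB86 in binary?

Expand each hex digit to 4 bits: 1=0001 E=1110 B=1011 8=1000 6=0110.

0b11110101110000110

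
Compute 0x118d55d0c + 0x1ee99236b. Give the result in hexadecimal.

0x3076e8077

Add column by column in base 16, right to left:
  c+b = 7 carry 1
  0+6+1 = 7
  d+3 = 0 carry 1
  5+2+1 = 8
  5+9 = e
  d+9 = 6 carry 1
  8+e+1 = 7 carry 1
  1+e+1 = 0 carry 1
  1+1+1 = 3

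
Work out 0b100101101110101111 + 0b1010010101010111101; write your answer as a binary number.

0b1111000011001101100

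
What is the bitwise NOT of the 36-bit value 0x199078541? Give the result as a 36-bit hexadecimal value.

Each hex digit d becomes F−d:
  1→E, 9→6, 9→6, 0→F, 7→8, 8→7, 5→A, 4→B, 1→E

0xE66F87ABE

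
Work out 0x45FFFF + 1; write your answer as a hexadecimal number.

The trailing 4 digits are F (max in base 16), so adding 1 cascades: they roll to 0 and the next digit up increments.

0x460000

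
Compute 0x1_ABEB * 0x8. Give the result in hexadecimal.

Multiply each base-16 digit by 8, carrying:
  B×8 = 88 → write 8 carry 5
  E×8+5 = 117 → write 5 carry 7
  B×8+7 = 95 → write F carry 5
  A×8+5 = 85 → write 5 carry 5
  1×8+5 = 13 → write D

0xD5F58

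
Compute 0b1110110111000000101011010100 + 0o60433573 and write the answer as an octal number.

0b1110110111000000101011010100 = 0o1667005324 in octal.
Add column by column in base 8, right to left:
  4+3 = 7
  2+7 = 1 carry 1
  3+5+1 = 1 carry 1
  5+3+1 = 1 carry 1
  0+3+1 = 4
  0+4 = 4
  7+0 = 7
  6+6 = 4 carry 1
  6+0+1 = 7
  1+0 = 1

0o1747441117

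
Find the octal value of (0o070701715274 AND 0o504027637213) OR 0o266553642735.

0o266553657735

0o070701715274 AND 0o504027637213 = 0o000001615210.
Then OR with 0o266553642735.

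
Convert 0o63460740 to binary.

0b110011100110000111100000

Each octal digit is 3 bits: 6=110 3=011 4=100 6=110 0=000 7=111 4=100 0=000.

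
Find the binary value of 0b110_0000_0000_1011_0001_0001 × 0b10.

Multiply each base-2 digit by 2, carrying:
  1×2 = 2 → write 0 carry 1
  0×2+1 = 1 → write 1
  0×2 = 0 → write 0
  0×2 = 0 → write 0
  1×2 = 2 → write 0 carry 1
  0×2+1 = 1 → write 1
  0×2 = 0 → write 0
  0×2 = 0 → write 0
  1×2 = 2 → write 0 carry 1
  1×2+1 = 3 → write 1 carry 1
  0×2+1 = 1 → write 1
  1×2 = 2 → write 0 carry 1
  0×2+1 = 1 → write 1
  0×2 = 0 → write 0
  0×2 = 0 → write 0
  0×2 = 0 → write 0
  0×2 = 0 → write 0
  0×2 = 0 → write 0
  0×2 = 0 → write 0
  0×2 = 0 → write 0
  0×2 = 0 → write 0
  1×2 = 2 → write 0 carry 1
  1×2+1 = 3 → write 1 carry 1
  remaining carry: 1

0b110000000001011000100010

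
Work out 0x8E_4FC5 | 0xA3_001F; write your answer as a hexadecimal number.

0xAF4FDF

OR each hex digit independently (no carries):
  8|A=A, E|3=F, 4|0=4, F|0=F, C|1=D, 5|F=F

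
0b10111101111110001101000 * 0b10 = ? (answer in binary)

0b101111011111100011010000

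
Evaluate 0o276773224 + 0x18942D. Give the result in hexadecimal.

0o276773224 = 0x2FBF694 in hexadecimal.
Add column by column in base 16, right to left:
  4+D = 1 carry 1
  9+2+1 = C
  6+4 = A
  F+9 = 8 carry 1
  B+8+1 = 4 carry 1
  F+1+1 = 1 carry 1
  2+0+1 = 3

0x3148AC1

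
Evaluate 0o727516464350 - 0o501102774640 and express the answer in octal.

0o226413467510

Subtract column by column in base 8:
  0-0 → 0
  5-4 → 1
  3-6 → 5 (borrow)
  4-4-1 → 7 (borrow)
  6-7-1 → 6 (borrow)
  4-7-1 → 4 (borrow)
  6-2-1 → 3
  1-0 → 1
  5-1 → 4
  7-1 → 6
  2-0 → 2
  7-5 → 2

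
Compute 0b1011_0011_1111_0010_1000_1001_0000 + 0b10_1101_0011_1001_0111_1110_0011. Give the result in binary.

0b1110000100101100000001110011

Add column by column in base 2, right to left:
  0+1 = 1
  0+1 = 1
  0+0 = 0
  0+0 = 0
  1+0 = 1
  0+1 = 1
  0+1 = 1
  1+1 = 0 carry 1
  0+1+1 = 0 carry 1
  0+1+1 = 0 carry 1
  0+1+1 = 0 carry 1
  1+0+1 = 0 carry 1
  0+1+1 = 0 carry 1
  1+0+1 = 0 carry 1
  0+0+1 = 1
  0+1 = 1
  1+1 = 0 carry 1
  1+1+1 = 1 carry 1
  1+0+1 = 0 carry 1
  1+0+1 = 0 carry 1
  1+1+1 = 1 carry 1
  1+0+1 = 0 carry 1
  0+1+1 = 0 carry 1
  0+1+1 = 0 carry 1
  1+0+1 = 0 carry 1
  1+1+1 = 1 carry 1
  0+0+1 = 1
  1+0 = 1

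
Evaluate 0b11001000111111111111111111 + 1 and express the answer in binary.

0b11001001000000000000000000

The trailing 18 digits are 1 (max in base 2), so adding 1 cascades: they roll to 0 and the next digit up increments.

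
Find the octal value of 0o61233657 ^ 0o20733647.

XOR each oct digit independently (no carries):
  6^2=4, 1^0=1, 2^7=5, 3^3=0, 3^3=0, 6^6=0, 5^4=1, 7^7=0

0o41500010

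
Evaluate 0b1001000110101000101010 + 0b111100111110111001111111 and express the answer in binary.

0b1000110000101100010101001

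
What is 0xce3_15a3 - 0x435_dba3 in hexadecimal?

0x8ad3a00

Subtract column by column in base 16:
  3-3 → 0
  a-a → 0
  5-b → a (borrow)
  1-d-1 → 3 (borrow)
  3-5-1 → d (borrow)
  e-3-1 → a
  c-4 → 8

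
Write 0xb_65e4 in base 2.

0b10110110010111100100

Expand each hex digit to 4 bits: b=1011 6=0110 5=0101 e=1110 4=0100.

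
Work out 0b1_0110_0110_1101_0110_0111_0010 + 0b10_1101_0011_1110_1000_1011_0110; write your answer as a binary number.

0b100001110101011111100101000

Add column by column in base 2, right to left:
  0+0 = 0
  1+1 = 0 carry 1
  0+1+1 = 0 carry 1
  0+0+1 = 1
  1+1 = 0 carry 1
  1+1+1 = 1 carry 1
  1+0+1 = 0 carry 1
  0+1+1 = 0 carry 1
  0+0+1 = 1
  1+0 = 1
  1+0 = 1
  0+1 = 1
  1+0 = 1
  0+1 = 1
  1+1 = 0 carry 1
  1+1+1 = 1 carry 1
  0+1+1 = 0 carry 1
  1+1+1 = 1 carry 1
  1+0+1 = 0 carry 1
  0+0+1 = 1
  0+1 = 1
  1+0 = 1
  1+1 = 0 carry 1
  0+1+1 = 0 carry 1
  1+0+1 = 0 carry 1
  0+1+1 = 0 carry 1
  final carry 1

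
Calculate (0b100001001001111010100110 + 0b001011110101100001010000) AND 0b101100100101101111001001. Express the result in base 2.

Add column by column in base 2, right to left:
  0+0 = 0
  1+0 = 1
  1+0 = 1
  0+0 = 0
  0+1 = 1
  1+0 = 1
  0+1 = 1
  1+0 = 1
  0+0 = 0
  1+0 = 1
  1+0 = 1
  1+1 = 0 carry 1
  1+1+1 = 1 carry 1
  0+0+1 = 1
  0+1 = 1
  1+0 = 1
  0+1 = 1
  0+1 = 1
  1+1 = 0 carry 1
  0+1+1 = 0 carry 1
  0+0+1 = 1
  0+1 = 1
  0+0 = 0
  1+0 = 1
Sum = 0b101100111111011011110110; now AND with 0b101100100101101111001001:
  101100111111011011110110
& 101100100101101111001001
= 101100100101001011000000

0b101100100101001011000000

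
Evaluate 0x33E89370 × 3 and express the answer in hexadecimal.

0x9BB9BA50

Multiply each base-16 digit by 3, carrying:
  0×3 = 0 → write 0
  7×3 = 21 → write 5 carry 1
  3×3+1 = 10 → write A
  9×3 = 27 → write B carry 1
  8×3+1 = 25 → write 9 carry 1
  E×3+1 = 43 → write B carry 2
  3×3+2 = 11 → write B
  3×3 = 9 → write 9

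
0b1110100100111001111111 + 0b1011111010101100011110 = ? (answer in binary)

0b11010011111100110011101

Add column by column in base 2, right to left:
  1+0 = 1
  1+1 = 0 carry 1
  1+1+1 = 1 carry 1
  1+1+1 = 1 carry 1
  1+1+1 = 1 carry 1
  1+0+1 = 0 carry 1
  1+0+1 = 0 carry 1
  0+0+1 = 1
  0+1 = 1
  1+1 = 0 carry 1
  1+0+1 = 0 carry 1
  1+1+1 = 1 carry 1
  0+0+1 = 1
  0+1 = 1
  1+0 = 1
  0+1 = 1
  0+1 = 1
  1+1 = 0 carry 1
  0+1+1 = 0 carry 1
  1+1+1 = 1 carry 1
  1+0+1 = 0 carry 1
  1+1+1 = 1 carry 1
  final carry 1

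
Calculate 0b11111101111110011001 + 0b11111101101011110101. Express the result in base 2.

0b111111011101010001110

Add column by column in base 2, right to left:
  1+1 = 0 carry 1
  0+0+1 = 1
  0+1 = 1
  1+0 = 1
  1+1 = 0 carry 1
  0+1+1 = 0 carry 1
  0+1+1 = 0 carry 1
  1+1+1 = 1 carry 1
  1+0+1 = 0 carry 1
  1+1+1 = 1 carry 1
  1+0+1 = 0 carry 1
  1+1+1 = 1 carry 1
  1+1+1 = 1 carry 1
  0+0+1 = 1
  1+1 = 0 carry 1
  1+1+1 = 1 carry 1
  1+1+1 = 1 carry 1
  1+1+1 = 1 carry 1
  1+1+1 = 1 carry 1
  1+1+1 = 1 carry 1
  final carry 1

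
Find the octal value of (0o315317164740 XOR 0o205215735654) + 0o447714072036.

First 0o315317164740 XOR 0o205215735654 = 0o110102651114.
Add column by column in base 8, right to left:
  4+6 = 2 carry 1
  1+3+1 = 5
  1+0 = 1
  1+2 = 3
  5+7 = 4 carry 1
  6+0+1 = 7
  2+4 = 6
  0+1 = 1
  1+7 = 0 carry 1
  0+7+1 = 0 carry 1
  1+4+1 = 6
  1+4 = 5

0o560016743152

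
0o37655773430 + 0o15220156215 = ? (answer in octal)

Add column by column in base 8, right to left:
  0+5 = 5
  3+1 = 4
  4+2 = 6
  3+6 = 1 carry 1
  7+5+1 = 5 carry 1
  7+1+1 = 1 carry 1
  5+0+1 = 6
  5+2 = 7
  6+2 = 0 carry 1
  7+5+1 = 5 carry 1
  3+1+1 = 5

0o55076151645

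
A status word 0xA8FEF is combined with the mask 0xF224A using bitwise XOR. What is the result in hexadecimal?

XOR each hex digit independently (no carries):
  A^F=5, 8^2=A, F^2=D, E^4=A, F^A=5

0x5ADA5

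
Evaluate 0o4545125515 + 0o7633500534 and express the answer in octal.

Add column by column in base 8, right to left:
  5+4 = 1 carry 1
  1+3+1 = 5
  5+5 = 2 carry 1
  5+0+1 = 6
  2+0 = 2
  1+5 = 6
  5+3 = 0 carry 1
  4+3+1 = 0 carry 1
  5+6+1 = 4 carry 1
  4+7+1 = 4 carry 1
  final carry 1

0o14400626251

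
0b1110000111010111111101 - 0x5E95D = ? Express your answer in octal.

0b1110000111010111111101 = 0o16072775 in octal.
0x5E95D = 0o1364535 in octal.
Subtract column by column in base 8:
  5-5 → 0
  7-3 → 4
  7-5 → 2
  2-4 → 6 (borrow)
  7-6-1 → 0
  0-3 → 5 (borrow)
  6-1-1 → 4
  1-0 → 1

0o14506240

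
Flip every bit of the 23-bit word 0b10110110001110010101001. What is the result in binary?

0b01001001110001101010110

Invert each bit: 10110110001110010101001 → 01001001110001101010110.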